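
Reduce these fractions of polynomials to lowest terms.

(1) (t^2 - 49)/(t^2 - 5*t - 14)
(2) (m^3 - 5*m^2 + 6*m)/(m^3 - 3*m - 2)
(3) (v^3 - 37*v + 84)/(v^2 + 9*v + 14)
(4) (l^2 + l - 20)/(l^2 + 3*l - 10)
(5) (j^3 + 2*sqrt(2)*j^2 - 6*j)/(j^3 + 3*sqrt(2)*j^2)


(1) = (t + 7)/(t + 2)
(2) = (m^2 - 3*m)/(m^2 + 2*m + 1)
(3) = (v^2 - 7*v + 12)/(v + 2)
(4) = (l - 4)/(l - 2)
(5) = (j - sqrt(2))/j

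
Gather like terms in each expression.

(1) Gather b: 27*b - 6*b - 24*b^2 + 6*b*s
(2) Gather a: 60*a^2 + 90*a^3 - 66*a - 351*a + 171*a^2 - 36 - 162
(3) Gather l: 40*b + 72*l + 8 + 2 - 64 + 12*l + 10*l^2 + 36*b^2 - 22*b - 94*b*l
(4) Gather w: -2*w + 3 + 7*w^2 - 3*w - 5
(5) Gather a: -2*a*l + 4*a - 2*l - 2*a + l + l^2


(1) = -24*b^2 + b*(6*s + 21)
(2) = 90*a^3 + 231*a^2 - 417*a - 198
(3) = 36*b^2 + 18*b + 10*l^2 + l*(84 - 94*b) - 54
(4) = 7*w^2 - 5*w - 2
(5) = a*(2 - 2*l) + l^2 - l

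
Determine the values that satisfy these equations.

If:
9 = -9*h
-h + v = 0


Then:
h = -1
v = -1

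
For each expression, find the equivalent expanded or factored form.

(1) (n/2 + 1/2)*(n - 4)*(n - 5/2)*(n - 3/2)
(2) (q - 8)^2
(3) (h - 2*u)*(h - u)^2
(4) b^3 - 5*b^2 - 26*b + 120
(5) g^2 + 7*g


(1) = n^4/2 - 7*n^3/2 + 47*n^2/8 + 19*n/8 - 15/2
(2) = q^2 - 16*q + 64
(3) = h^3 - 4*h^2*u + 5*h*u^2 - 2*u^3
(4) = (b - 6)*(b - 4)*(b + 5)
(5) = g*(g + 7)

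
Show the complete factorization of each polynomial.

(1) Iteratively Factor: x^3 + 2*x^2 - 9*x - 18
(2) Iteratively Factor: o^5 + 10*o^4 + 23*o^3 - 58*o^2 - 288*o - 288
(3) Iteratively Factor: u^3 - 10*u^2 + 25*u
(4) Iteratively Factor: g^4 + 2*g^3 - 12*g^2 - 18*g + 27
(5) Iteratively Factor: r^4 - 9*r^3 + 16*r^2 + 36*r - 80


(1) = (x - 3)*(x^2 + 5*x + 6) = (x - 3)*(x + 3)*(x + 2)
(2) = (o + 4)*(o^4 + 6*o^3 - o^2 - 54*o - 72) = (o - 3)*(o + 4)*(o^3 + 9*o^2 + 26*o + 24) = (o - 3)*(o + 4)^2*(o^2 + 5*o + 6) = (o - 3)*(o + 3)*(o + 4)^2*(o + 2)
(3) = (u - 5)*(u^2 - 5*u) = u*(u - 5)*(u - 5)
(4) = (g + 3)*(g^3 - g^2 - 9*g + 9) = (g - 3)*(g + 3)*(g^2 + 2*g - 3) = (g - 3)*(g - 1)*(g + 3)*(g + 3)
(5) = (r - 2)*(r^3 - 7*r^2 + 2*r + 40) = (r - 5)*(r - 2)*(r^2 - 2*r - 8) = (r - 5)*(r - 2)*(r + 2)*(r - 4)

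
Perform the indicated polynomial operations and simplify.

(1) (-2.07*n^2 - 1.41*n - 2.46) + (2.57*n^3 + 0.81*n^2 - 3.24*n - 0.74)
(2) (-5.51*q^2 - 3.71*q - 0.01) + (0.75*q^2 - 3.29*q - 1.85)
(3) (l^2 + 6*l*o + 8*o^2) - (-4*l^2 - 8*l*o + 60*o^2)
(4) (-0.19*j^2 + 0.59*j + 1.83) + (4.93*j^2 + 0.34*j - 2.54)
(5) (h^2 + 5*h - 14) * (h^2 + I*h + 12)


(1) = 2.57*n^3 - 1.26*n^2 - 4.65*n - 3.2
(2) = -4.76*q^2 - 7.0*q - 1.86
(3) = 5*l^2 + 14*l*o - 52*o^2
(4) = 4.74*j^2 + 0.93*j - 0.71
(5) = h^4 + 5*h^3 + I*h^3 - 2*h^2 + 5*I*h^2 + 60*h - 14*I*h - 168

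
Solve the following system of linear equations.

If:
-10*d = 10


Then:
d = -1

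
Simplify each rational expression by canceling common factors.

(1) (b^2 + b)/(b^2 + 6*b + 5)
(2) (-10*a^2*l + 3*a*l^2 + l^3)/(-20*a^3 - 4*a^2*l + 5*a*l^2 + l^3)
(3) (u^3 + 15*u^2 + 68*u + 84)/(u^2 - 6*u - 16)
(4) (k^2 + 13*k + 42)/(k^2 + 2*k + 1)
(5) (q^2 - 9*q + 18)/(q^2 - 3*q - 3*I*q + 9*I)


(1) = b/(b + 5)
(2) = l/(2*a + l)
(3) = (u^2 + 13*u + 42)/(u - 8)
(4) = (k^2 + 13*k + 42)/(k^2 + 2*k + 1)
(5) = (q - 6)/(q - 3*I)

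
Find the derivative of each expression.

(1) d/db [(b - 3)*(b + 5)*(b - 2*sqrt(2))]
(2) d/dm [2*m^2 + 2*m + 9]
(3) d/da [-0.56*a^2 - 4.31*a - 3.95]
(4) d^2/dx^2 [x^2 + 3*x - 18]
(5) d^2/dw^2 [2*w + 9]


(1) = 3*b^2 - 4*sqrt(2)*b + 4*b - 15 - 4*sqrt(2)
(2) = 4*m + 2
(3) = -1.12*a - 4.31
(4) = 2
(5) = 0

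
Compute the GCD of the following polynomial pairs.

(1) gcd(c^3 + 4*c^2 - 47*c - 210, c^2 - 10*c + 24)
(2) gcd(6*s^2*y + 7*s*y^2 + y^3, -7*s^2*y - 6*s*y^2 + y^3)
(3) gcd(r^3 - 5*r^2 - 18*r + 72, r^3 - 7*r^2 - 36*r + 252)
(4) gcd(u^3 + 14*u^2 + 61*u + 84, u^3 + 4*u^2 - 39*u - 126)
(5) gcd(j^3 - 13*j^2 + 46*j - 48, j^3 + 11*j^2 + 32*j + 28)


(1) = 1
(2) = s*y + y^2
(3) = r - 6
(4) = gcd((u + 3)*(u + 4)*(u + 7), (u - 6)*(u + 3)*(u + 7)) = u^2 + 10*u + 21
(5) = gcd((j - 8)*(j - 3)*(j - 2), (j + 2)^2*(j + 7)) = 1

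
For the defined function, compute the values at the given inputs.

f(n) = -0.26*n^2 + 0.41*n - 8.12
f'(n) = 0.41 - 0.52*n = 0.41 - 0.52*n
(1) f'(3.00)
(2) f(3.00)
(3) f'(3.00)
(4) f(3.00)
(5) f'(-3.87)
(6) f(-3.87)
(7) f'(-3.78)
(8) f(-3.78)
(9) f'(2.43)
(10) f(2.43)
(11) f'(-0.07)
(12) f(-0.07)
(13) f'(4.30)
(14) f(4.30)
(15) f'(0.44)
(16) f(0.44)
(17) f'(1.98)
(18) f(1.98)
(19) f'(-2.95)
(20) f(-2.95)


(1) = -1.15
(2) = -9.23
(3) = -1.15
(4) = -9.23
(5) = 2.42
(6) = -13.60
(7) = 2.38
(8) = -13.38
(9) = -0.85
(10) = -8.66
(11) = 0.45
(12) = -8.15
(13) = -1.83
(14) = -11.16
(15) = 0.18
(16) = -7.99
(17) = -0.62
(18) = -8.33
(19) = 1.94
(20) = -11.59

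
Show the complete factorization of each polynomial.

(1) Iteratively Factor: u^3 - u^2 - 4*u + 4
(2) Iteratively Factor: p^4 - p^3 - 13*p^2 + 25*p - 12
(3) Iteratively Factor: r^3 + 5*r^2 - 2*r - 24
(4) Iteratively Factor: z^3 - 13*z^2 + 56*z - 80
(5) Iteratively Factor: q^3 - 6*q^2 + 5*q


(1) = (u - 2)*(u^2 + u - 2) = (u - 2)*(u + 2)*(u - 1)
(2) = (p - 3)*(p^3 + 2*p^2 - 7*p + 4) = (p - 3)*(p - 1)*(p^2 + 3*p - 4) = (p - 3)*(p - 1)^2*(p + 4)
(3) = (r + 4)*(r^2 + r - 6) = (r + 3)*(r + 4)*(r - 2)
(4) = (z - 5)*(z^2 - 8*z + 16) = (z - 5)*(z - 4)*(z - 4)
(5) = (q - 1)*(q^2 - 5*q) = q*(q - 1)*(q - 5)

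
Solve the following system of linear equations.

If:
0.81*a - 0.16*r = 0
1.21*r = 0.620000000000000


Then:
a = 0.10
r = 0.51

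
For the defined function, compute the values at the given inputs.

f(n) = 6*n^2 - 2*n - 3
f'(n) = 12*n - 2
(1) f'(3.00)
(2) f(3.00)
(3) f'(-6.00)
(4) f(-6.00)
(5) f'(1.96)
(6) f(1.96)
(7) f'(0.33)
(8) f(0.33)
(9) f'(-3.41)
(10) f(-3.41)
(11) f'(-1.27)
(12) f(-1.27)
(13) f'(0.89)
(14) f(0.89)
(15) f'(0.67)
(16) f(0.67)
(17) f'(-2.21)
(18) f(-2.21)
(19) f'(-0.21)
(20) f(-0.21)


(1) = 34.00
(2) = 45.00
(3) = -74.00
(4) = 225.00
(5) = 21.52
(6) = 16.13
(7) = 1.96
(8) = -3.01
(9) = -42.92
(10) = 73.59
(11) = -17.24
(12) = 9.22
(13) = 8.68
(14) = -0.03
(15) = 6.04
(16) = -1.65
(17) = -28.52
(18) = 30.72
(19) = -4.52
(20) = -2.32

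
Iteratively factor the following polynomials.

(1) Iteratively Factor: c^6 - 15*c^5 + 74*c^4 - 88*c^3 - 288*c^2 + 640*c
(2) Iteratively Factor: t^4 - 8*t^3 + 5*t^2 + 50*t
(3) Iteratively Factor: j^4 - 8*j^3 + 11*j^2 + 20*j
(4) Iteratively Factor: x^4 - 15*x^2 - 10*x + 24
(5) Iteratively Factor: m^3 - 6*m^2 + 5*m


(1) = (c - 4)*(c^5 - 11*c^4 + 30*c^3 + 32*c^2 - 160*c) = (c - 4)^2*(c^4 - 7*c^3 + 2*c^2 + 40*c) = c*(c - 4)^2*(c^3 - 7*c^2 + 2*c + 40) = c*(c - 5)*(c - 4)^2*(c^2 - 2*c - 8) = c*(c - 5)*(c - 4)^3*(c + 2)
(2) = (t + 2)*(t^3 - 10*t^2 + 25*t) = (t - 5)*(t + 2)*(t^2 - 5*t) = (t - 5)^2*(t + 2)*(t)
(3) = (j - 4)*(j^3 - 4*j^2 - 5*j) = (j - 5)*(j - 4)*(j^2 + j) = (j - 5)*(j - 4)*(j + 1)*(j)
(4) = (x - 4)*(x^3 + 4*x^2 + x - 6) = (x - 4)*(x + 3)*(x^2 + x - 2) = (x - 4)*(x - 1)*(x + 3)*(x + 2)
(5) = (m)*(m^2 - 6*m + 5) = m*(m - 1)*(m - 5)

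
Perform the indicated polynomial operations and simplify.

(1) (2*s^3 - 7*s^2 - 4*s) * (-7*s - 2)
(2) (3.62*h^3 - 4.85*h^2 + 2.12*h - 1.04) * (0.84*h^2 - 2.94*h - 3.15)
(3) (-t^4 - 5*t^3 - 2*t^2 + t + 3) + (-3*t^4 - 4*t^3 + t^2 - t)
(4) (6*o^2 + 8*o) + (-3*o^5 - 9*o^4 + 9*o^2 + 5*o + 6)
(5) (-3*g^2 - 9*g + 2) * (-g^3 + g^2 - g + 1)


(1) = -14*s^4 + 45*s^3 + 42*s^2 + 8*s
(2) = 3.0408*h^5 - 14.7168*h^4 + 4.6368*h^3 + 8.1711*h^2 - 3.6204*h + 3.276
(3) = -4*t^4 - 9*t^3 - t^2 + 3
(4) = -3*o^5 - 9*o^4 + 15*o^2 + 13*o + 6
(5) = 3*g^5 + 6*g^4 - 8*g^3 + 8*g^2 - 11*g + 2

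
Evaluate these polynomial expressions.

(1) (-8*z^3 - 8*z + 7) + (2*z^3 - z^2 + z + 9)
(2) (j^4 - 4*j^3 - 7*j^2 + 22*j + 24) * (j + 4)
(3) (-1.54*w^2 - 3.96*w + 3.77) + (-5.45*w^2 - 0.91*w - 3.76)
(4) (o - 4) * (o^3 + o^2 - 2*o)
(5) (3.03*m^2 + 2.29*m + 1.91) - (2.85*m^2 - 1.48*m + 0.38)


(1) = -6*z^3 - z^2 - 7*z + 16
(2) = j^5 - 23*j^3 - 6*j^2 + 112*j + 96
(3) = -6.99*w^2 - 4.87*w + 0.01
(4) = o^4 - 3*o^3 - 6*o^2 + 8*o
(5) = 0.18*m^2 + 3.77*m + 1.53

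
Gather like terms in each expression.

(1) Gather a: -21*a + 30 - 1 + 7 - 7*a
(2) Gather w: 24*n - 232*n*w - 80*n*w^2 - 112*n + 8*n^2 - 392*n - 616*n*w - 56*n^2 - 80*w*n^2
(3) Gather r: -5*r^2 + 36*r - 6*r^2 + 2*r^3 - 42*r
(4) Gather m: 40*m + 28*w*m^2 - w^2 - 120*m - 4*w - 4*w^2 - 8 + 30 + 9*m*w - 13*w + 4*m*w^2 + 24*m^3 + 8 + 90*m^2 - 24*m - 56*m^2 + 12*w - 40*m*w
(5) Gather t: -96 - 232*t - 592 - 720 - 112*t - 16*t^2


(1) = 36 - 28*a
(2) = -48*n^2 - 80*n*w^2 - 480*n + w*(-80*n^2 - 848*n)
(3) = 2*r^3 - 11*r^2 - 6*r
(4) = 24*m^3 + m^2*(28*w + 34) + m*(4*w^2 - 31*w - 104) - 5*w^2 - 5*w + 30
(5) = -16*t^2 - 344*t - 1408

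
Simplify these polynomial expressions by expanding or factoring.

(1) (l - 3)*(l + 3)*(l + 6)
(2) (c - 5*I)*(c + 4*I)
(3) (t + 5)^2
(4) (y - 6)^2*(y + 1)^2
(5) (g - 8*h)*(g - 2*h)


(1) = l^3 + 6*l^2 - 9*l - 54
(2) = c^2 - I*c + 20
(3) = t^2 + 10*t + 25
(4) = y^4 - 10*y^3 + 13*y^2 + 60*y + 36
(5) = g^2 - 10*g*h + 16*h^2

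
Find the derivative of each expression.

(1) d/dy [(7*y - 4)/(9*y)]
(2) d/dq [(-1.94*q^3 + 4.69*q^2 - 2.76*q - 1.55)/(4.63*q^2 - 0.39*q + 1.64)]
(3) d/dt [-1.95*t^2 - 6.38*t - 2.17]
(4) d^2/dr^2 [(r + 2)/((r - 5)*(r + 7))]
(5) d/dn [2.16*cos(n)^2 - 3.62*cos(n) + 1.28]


(1) = 4/(9*y^2)
(2) = (-8.9822*q^4 + 1.5132*q^3 + 1.4049*q^2 + 29.7362*q - 5.1309)/(21.4369*q^4 - 3.6114*q^3 + 15.3385*q^2 - 1.2792*q + 2.6896)
(3) = -3.9*t - 6.38
(4) = 2*(r^3 + 6*r^2 + 117*r + 148)/(r^6 + 6*r^5 - 93*r^4 - 412*r^3 + 3255*r^2 + 7350*r - 42875)
(5) = (3.62 - 4.32*cos(n))*sin(n)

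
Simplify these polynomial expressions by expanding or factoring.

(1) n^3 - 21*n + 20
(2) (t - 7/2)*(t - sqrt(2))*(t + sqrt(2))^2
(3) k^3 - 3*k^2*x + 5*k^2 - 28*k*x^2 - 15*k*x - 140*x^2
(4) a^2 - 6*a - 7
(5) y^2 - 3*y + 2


(1) = (n - 4)*(n - 1)*(n + 5)
(2) = t^4 - 7*t^3/2 + sqrt(2)*t^3 - 7*sqrt(2)*t^2/2 - 2*t^2 - 2*sqrt(2)*t + 7*t + 7*sqrt(2)
(3) = (k + 5)*(k - 7*x)*(k + 4*x)
(4) = (a - 7)*(a + 1)
(5) = (y - 2)*(y - 1)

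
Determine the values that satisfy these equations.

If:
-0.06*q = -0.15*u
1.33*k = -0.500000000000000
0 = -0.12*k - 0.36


Then:
No Solution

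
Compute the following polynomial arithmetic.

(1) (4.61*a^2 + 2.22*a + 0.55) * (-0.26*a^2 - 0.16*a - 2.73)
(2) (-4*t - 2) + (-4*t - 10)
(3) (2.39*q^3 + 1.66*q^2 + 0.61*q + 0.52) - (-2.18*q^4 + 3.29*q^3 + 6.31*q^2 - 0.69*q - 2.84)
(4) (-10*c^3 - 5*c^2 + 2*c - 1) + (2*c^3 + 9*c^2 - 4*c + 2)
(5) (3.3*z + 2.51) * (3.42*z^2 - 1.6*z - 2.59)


(1) = -1.1986*a^4 - 1.3148*a^3 - 13.0835*a^2 - 6.1486*a - 1.5015
(2) = -8*t - 12
(3) = 2.18*q^4 - 0.9*q^3 - 4.65*q^2 + 1.3*q + 3.36
(4) = -8*c^3 + 4*c^2 - 2*c + 1
(5) = 11.286*z^3 + 3.3042*z^2 - 12.563*z - 6.5009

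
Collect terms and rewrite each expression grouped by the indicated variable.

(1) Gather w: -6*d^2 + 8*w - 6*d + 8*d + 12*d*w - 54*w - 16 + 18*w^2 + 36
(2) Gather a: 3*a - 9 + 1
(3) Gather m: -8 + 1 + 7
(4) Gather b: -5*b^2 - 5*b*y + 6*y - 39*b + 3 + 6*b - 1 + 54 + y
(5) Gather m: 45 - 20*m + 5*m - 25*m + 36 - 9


(1) = -6*d^2 + 2*d + 18*w^2 + w*(12*d - 46) + 20
(2) = 3*a - 8
(3) = 0
(4) = -5*b^2 + b*(-5*y - 33) + 7*y + 56
(5) = 72 - 40*m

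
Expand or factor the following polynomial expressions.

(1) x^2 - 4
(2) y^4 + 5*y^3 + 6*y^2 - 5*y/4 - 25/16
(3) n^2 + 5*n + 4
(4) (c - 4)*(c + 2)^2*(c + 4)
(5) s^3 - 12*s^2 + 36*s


(1) = (x - 2)*(x + 2)
(2) = (y - 1/2)*(y + 1/2)*(y + 5/2)^2
(3) = (n + 1)*(n + 4)
(4) = c^4 + 4*c^3 - 12*c^2 - 64*c - 64
(5) = s*(s - 6)^2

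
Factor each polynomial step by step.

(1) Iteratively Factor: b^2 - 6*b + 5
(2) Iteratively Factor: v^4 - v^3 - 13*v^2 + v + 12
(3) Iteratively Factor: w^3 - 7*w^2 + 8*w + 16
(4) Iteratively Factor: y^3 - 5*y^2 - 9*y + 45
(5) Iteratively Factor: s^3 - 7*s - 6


(1) = (b - 5)*(b - 1)
(2) = (v + 1)*(v^3 - 2*v^2 - 11*v + 12) = (v - 1)*(v + 1)*(v^2 - v - 12) = (v - 1)*(v + 1)*(v + 3)*(v - 4)
(3) = (w - 4)*(w^2 - 3*w - 4) = (w - 4)*(w + 1)*(w - 4)
(4) = (y + 3)*(y^2 - 8*y + 15) = (y - 5)*(y + 3)*(y - 3)
(5) = (s + 2)*(s^2 - 2*s - 3) = (s + 1)*(s + 2)*(s - 3)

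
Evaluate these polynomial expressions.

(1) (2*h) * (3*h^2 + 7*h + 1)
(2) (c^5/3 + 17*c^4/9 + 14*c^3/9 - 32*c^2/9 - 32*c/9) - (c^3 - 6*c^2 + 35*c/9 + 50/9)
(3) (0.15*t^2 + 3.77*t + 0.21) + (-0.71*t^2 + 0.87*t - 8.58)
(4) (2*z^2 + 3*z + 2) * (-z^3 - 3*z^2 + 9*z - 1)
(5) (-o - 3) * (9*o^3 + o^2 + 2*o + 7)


(1) = 6*h^3 + 14*h^2 + 2*h
(2) = c^5/3 + 17*c^4/9 + 5*c^3/9 + 22*c^2/9 - 67*c/9 - 50/9
(3) = -0.56*t^2 + 4.64*t - 8.37
(4) = -2*z^5 - 9*z^4 + 7*z^3 + 19*z^2 + 15*z - 2
(5) = -9*o^4 - 28*o^3 - 5*o^2 - 13*o - 21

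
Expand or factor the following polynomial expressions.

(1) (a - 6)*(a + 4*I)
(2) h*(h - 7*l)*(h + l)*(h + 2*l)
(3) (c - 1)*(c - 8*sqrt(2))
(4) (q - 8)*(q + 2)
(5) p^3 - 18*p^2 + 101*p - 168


(1) = a^2 - 6*a + 4*I*a - 24*I
(2) = h^4 - 4*h^3*l - 19*h^2*l^2 - 14*h*l^3
(3) = c^2 - 8*sqrt(2)*c - c + 8*sqrt(2)
(4) = q^2 - 6*q - 16
(5) = (p - 8)*(p - 7)*(p - 3)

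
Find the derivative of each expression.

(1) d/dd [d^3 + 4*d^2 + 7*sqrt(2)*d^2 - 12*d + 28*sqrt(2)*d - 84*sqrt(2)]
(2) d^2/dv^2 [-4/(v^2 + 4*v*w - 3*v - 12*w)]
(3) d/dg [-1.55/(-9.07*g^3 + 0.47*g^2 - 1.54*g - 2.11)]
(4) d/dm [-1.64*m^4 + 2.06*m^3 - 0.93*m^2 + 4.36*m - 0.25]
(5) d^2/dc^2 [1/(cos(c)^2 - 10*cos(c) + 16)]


(1) = 3*d^2 + 8*d + 14*sqrt(2)*d - 12 + 28*sqrt(2)
(2) = 8*(v^2 + 4*v*w - 3*v - 12*w - (2*v + 4*w - 3)^2)/(v^2 + 4*v*w - 3*v - 12*w)^3
(3) = (-42.1755*g^2 + 1.457*g - 2.387)/(9.07*g^3 - 0.47*g^2 + 1.54*g + 2.11)^2
(4) = -6.56*m^3 + 6.18*m^2 - 1.86*m + 4.36
(5) = (-8*sin(c)^4 + 76*sin(c)^2 - 395*cos(c) + 15*cos(3*c) + 268)/(2*(cos(c) - 8)^3*(cos(c) - 2)^3)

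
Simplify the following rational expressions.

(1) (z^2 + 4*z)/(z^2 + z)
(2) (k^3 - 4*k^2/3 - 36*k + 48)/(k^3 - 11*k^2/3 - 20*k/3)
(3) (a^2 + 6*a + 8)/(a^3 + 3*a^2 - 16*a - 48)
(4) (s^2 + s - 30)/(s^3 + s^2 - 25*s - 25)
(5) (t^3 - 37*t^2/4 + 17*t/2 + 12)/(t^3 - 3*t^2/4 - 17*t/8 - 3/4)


(1) = (z + 4)/(z + 1)
(2) = (3*k^3 - 4*k^2 - 108*k + 144)/(3*k^3 - 11*k^2 - 20*k)
(3) = (a + 2)/(a^2 - a - 12)
(4) = (s + 6)/(s^2 + 6*s + 5)
(5) = (2*t - 16)/(2*t + 1)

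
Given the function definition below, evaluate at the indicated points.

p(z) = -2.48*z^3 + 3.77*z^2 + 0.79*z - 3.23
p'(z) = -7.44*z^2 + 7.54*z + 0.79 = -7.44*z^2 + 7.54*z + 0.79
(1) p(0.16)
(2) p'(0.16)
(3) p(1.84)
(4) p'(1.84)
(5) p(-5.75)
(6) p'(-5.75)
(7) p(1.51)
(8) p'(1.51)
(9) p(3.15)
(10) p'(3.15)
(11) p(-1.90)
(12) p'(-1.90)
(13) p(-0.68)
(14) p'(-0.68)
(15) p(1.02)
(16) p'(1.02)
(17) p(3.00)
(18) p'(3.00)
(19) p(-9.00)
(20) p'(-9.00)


(1) = -3.02
(2) = 1.81
(3) = -4.46
(4) = -10.53
(5) = 588.34
(6) = -288.55
(7) = -1.98
(8) = -4.79
(9) = -40.85
(10) = -49.28
(11) = 25.89
(12) = -40.39
(13) = -1.24
(14) = -7.78
(15) = -1.13
(16) = 0.74
(17) = -33.89
(18) = -43.55
(19) = 2102.95
(20) = -669.71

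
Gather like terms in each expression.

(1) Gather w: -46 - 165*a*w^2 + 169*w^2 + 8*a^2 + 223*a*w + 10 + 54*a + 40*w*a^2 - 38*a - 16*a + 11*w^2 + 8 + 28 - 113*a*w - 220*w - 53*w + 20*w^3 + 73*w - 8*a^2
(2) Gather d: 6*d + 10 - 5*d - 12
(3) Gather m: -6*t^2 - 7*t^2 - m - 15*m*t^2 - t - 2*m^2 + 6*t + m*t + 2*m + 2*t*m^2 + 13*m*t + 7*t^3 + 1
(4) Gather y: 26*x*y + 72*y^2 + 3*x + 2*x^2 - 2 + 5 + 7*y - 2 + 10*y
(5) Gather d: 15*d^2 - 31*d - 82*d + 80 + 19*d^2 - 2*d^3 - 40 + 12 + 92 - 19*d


(1) = 20*w^3 + w^2*(180 - 165*a) + w*(40*a^2 + 110*a - 200)
(2) = d - 2
(3) = m^2*(2*t - 2) + m*(-15*t^2 + 14*t + 1) + 7*t^3 - 13*t^2 + 5*t + 1
(4) = 2*x^2 + 3*x + 72*y^2 + y*(26*x + 17) + 1
(5) = -2*d^3 + 34*d^2 - 132*d + 144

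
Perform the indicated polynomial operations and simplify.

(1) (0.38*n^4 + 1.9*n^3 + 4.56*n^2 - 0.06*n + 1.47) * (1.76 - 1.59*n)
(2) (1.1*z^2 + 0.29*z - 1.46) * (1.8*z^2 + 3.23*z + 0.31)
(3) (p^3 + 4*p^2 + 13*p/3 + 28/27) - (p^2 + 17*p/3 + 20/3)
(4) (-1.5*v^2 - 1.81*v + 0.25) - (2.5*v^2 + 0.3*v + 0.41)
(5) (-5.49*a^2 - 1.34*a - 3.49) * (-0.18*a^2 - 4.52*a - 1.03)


(1) = -0.6042*n^5 - 2.3522*n^4 - 3.9064*n^3 + 8.121*n^2 - 2.4429*n + 2.5872
(2) = 1.98*z^4 + 4.075*z^3 - 1.3503*z^2 - 4.6259*z - 0.4526
(3) = p^3 + 3*p^2 - 4*p/3 - 152/27
(4) = -4.0*v^2 - 2.11*v - 0.16
(5) = 0.9882*a^4 + 25.056*a^3 + 12.3397*a^2 + 17.155*a + 3.5947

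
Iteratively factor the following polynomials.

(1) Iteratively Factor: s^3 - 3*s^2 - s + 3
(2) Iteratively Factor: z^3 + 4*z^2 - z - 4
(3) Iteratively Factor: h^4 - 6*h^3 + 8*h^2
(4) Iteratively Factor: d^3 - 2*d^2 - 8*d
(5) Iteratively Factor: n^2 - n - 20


(1) = (s - 1)*(s^2 - 2*s - 3) = (s - 3)*(s - 1)*(s + 1)
(2) = (z + 1)*(z^2 + 3*z - 4) = (z - 1)*(z + 1)*(z + 4)
(3) = (h)*(h^3 - 6*h^2 + 8*h) = h^2*(h^2 - 6*h + 8) = h^2*(h - 4)*(h - 2)
(4) = (d)*(d^2 - 2*d - 8) = d*(d - 4)*(d + 2)
(5) = (n + 4)*(n - 5)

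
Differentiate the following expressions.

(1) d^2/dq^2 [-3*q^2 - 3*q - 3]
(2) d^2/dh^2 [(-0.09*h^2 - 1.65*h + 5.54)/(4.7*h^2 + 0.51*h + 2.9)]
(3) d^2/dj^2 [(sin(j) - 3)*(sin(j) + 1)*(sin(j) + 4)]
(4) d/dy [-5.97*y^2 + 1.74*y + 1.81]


(1) = -6
(2) = (-72.46554*h^3 + 741.6318*h^2 + 214.61328*h - 144.771592)/(103.823*h^6 + 33.7977*h^5 + 195.85041*h^4 + 41.840451*h^3 + 120.84387*h^2 + 12.8673*h + 24.389)
(3) = -9*sin(j)^3 - 8*sin(j)^2 + 17*sin(j) + 4
(4) = 1.74 - 11.94*y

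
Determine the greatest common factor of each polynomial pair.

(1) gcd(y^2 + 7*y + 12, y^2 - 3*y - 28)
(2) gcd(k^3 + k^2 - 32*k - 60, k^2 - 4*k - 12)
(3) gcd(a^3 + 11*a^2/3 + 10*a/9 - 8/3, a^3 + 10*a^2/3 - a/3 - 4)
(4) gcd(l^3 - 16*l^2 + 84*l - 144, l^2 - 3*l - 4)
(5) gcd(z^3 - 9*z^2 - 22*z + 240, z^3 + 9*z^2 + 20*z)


(1) = y + 4
(2) = k^2 - 4*k - 12
(3) = a^2 + 13*a/3 + 4
(4) = gcd((l - 6)^2*(l - 4), (l - 4)*(l + 1)) = l - 4
(5) = z + 5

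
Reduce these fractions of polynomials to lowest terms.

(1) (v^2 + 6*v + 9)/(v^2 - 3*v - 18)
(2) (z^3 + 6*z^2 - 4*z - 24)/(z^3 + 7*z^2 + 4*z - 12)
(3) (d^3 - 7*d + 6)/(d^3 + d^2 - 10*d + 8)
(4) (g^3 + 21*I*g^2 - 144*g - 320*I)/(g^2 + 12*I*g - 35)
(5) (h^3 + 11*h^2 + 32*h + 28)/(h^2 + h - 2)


(1) = (v + 3)/(v - 6)
(2) = (z - 2)/(z - 1)
(3) = (d + 3)/(d + 4)
(4) = (g^2 + 16*I*g - 64)/(g + 7*I)
(5) = (h^2 + 9*h + 14)/(h - 1)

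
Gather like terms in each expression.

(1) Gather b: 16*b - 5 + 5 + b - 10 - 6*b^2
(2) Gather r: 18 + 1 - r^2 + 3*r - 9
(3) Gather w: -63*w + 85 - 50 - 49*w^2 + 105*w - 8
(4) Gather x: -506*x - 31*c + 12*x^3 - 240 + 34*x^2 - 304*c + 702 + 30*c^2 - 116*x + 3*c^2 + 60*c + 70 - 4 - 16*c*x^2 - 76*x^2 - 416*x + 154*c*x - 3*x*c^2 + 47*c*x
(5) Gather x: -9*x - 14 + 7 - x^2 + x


(1) = -6*b^2 + 17*b - 10
(2) = -r^2 + 3*r + 10
(3) = -49*w^2 + 42*w + 27
(4) = 33*c^2 - 275*c + 12*x^3 + x^2*(-16*c - 42) + x*(-3*c^2 + 201*c - 1038) + 528
(5) = -x^2 - 8*x - 7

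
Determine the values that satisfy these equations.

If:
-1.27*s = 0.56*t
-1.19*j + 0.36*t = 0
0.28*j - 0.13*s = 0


Then:
j = 0.00
s = 0.00
t = 0.00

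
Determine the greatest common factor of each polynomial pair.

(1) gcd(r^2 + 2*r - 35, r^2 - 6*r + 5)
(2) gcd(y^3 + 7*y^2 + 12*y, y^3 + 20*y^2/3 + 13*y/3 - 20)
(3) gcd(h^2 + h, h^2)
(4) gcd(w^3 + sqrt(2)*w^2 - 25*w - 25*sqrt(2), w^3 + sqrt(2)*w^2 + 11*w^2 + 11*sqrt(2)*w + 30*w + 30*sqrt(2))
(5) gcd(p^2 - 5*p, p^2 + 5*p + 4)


(1) = r - 5
(2) = y + 3
(3) = gcd(h*(h + 1), h^2) = h
(4) = w^2 + w*(sqrt(2) + 5) + 5*sqrt(2)
(5) = gcd(p*(p - 5), (p + 1)*(p + 4)) = 1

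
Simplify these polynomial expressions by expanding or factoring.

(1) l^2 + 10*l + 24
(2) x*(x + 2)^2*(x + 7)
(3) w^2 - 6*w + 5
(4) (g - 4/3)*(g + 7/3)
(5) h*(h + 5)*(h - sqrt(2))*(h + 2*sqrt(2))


(1) = (l + 4)*(l + 6)
(2) = x^4 + 11*x^3 + 32*x^2 + 28*x
(3) = (w - 5)*(w - 1)
(4) = g^2 + g - 28/9
(5) = h^4 + sqrt(2)*h^3 + 5*h^3 - 4*h^2 + 5*sqrt(2)*h^2 - 20*h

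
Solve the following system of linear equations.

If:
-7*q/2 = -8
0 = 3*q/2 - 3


Then:
No Solution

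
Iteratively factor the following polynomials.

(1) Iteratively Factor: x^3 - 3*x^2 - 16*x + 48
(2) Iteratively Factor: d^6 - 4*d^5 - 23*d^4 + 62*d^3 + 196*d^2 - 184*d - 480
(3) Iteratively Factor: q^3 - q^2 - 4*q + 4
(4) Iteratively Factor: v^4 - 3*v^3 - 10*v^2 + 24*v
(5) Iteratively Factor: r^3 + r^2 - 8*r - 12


(1) = (x - 3)*(x^2 - 16) = (x - 4)*(x - 3)*(x + 4)
(2) = (d - 2)*(d^5 - 2*d^4 - 27*d^3 + 8*d^2 + 212*d + 240) = (d - 2)*(d + 2)*(d^4 - 4*d^3 - 19*d^2 + 46*d + 120) = (d - 4)*(d - 2)*(d + 2)*(d^3 - 19*d - 30) = (d - 4)*(d - 2)*(d + 2)^2*(d^2 - 2*d - 15) = (d - 4)*(d - 2)*(d + 2)^2*(d + 3)*(d - 5)
(3) = (q - 1)*(q^2 - 4) = (q - 1)*(q + 2)*(q - 2)
(4) = (v - 2)*(v^3 - v^2 - 12*v) = (v - 2)*(v + 3)*(v^2 - 4*v) = v*(v - 2)*(v + 3)*(v - 4)
(5) = (r + 2)*(r^2 - r - 6) = (r + 2)^2*(r - 3)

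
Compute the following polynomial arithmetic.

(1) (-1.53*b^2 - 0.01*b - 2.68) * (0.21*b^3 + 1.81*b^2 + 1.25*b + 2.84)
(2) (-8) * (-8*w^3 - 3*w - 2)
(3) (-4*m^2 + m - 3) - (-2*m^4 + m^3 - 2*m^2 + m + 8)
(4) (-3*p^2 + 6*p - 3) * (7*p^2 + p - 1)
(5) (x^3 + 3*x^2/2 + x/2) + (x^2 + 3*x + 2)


(1) = -0.3213*b^5 - 2.7714*b^4 - 2.4934*b^3 - 9.2085*b^2 - 3.3784*b - 7.6112
(2) = 64*w^3 + 24*w + 16
(3) = 2*m^4 - m^3 - 2*m^2 - 11
(4) = -21*p^4 + 39*p^3 - 12*p^2 - 9*p + 3
(5) = x^3 + 5*x^2/2 + 7*x/2 + 2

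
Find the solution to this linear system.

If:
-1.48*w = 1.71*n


Then:
n = -0.865497076023392*w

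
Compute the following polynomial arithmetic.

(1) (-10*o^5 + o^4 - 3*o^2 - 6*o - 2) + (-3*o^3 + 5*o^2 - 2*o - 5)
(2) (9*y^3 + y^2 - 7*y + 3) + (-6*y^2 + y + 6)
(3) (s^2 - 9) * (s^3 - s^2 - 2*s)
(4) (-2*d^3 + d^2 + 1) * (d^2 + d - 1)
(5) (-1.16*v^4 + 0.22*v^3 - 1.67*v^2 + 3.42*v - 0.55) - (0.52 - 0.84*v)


(1) = -10*o^5 + o^4 - 3*o^3 + 2*o^2 - 8*o - 7
(2) = 9*y^3 - 5*y^2 - 6*y + 9
(3) = s^5 - s^4 - 11*s^3 + 9*s^2 + 18*s
(4) = -2*d^5 - d^4 + 3*d^3 + d - 1
(5) = -1.16*v^4 + 0.22*v^3 - 1.67*v^2 + 4.26*v - 1.07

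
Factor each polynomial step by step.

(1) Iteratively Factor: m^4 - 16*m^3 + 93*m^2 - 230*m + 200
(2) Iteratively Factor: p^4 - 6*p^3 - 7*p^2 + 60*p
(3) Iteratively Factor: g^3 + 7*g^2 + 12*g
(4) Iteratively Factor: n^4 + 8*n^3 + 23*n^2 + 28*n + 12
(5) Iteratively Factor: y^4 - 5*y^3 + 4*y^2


(1) = (m - 2)*(m^3 - 14*m^2 + 65*m - 100) = (m - 5)*(m - 2)*(m^2 - 9*m + 20) = (m - 5)^2*(m - 2)*(m - 4)
(2) = (p - 5)*(p^3 - p^2 - 12*p) = (p - 5)*(p - 4)*(p^2 + 3*p) = (p - 5)*(p - 4)*(p + 3)*(p)
(3) = (g + 4)*(g^2 + 3*g) = (g + 3)*(g + 4)*(g)
(4) = (n + 2)*(n^3 + 6*n^2 + 11*n + 6) = (n + 2)*(n + 3)*(n^2 + 3*n + 2) = (n + 2)^2*(n + 3)*(n + 1)
(5) = (y)*(y^3 - 5*y^2 + 4*y) = y*(y - 1)*(y^2 - 4*y) = y*(y - 4)*(y - 1)*(y)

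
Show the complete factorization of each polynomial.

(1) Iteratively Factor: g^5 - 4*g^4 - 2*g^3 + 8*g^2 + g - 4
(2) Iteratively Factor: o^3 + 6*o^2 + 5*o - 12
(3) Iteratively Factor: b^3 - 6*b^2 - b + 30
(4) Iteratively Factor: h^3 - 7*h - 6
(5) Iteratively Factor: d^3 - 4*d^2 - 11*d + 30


(1) = (g - 4)*(g^4 - 2*g^2 + 1) = (g - 4)*(g + 1)*(g^3 - g^2 - g + 1) = (g - 4)*(g + 1)^2*(g^2 - 2*g + 1) = (g - 4)*(g - 1)*(g + 1)^2*(g - 1)
(2) = (o - 1)*(o^2 + 7*o + 12) = (o - 1)*(o + 4)*(o + 3)
(3) = (b + 2)*(b^2 - 8*b + 15) = (b - 5)*(b + 2)*(b - 3)
(4) = (h - 3)*(h^2 + 3*h + 2) = (h - 3)*(h + 2)*(h + 1)
(5) = (d + 3)*(d^2 - 7*d + 10) = (d - 5)*(d + 3)*(d - 2)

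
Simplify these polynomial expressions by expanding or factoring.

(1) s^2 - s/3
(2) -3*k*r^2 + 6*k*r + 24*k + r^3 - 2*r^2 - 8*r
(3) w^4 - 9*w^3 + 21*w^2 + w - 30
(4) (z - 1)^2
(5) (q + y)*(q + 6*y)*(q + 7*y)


(1) = s*(s - 1/3)
(2) = (-3*k + r)*(r - 4)*(r + 2)
(3) = (w - 5)*(w - 3)*(w - 2)*(w + 1)
(4) = z^2 - 2*z + 1
(5) = q^3 + 14*q^2*y + 55*q*y^2 + 42*y^3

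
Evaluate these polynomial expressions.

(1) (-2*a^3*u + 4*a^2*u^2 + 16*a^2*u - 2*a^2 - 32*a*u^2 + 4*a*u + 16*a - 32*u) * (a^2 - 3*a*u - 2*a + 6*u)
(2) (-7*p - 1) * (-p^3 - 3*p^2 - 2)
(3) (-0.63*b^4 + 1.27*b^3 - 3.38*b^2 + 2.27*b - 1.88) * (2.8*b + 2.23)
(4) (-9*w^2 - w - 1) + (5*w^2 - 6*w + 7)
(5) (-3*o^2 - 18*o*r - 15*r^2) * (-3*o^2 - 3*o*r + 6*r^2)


(1) = -2*a^5*u + 10*a^4*u^2 + 20*a^4*u - 2*a^4 - 12*a^3*u^3 - 100*a^3*u^2 - 22*a^3*u + 20*a^3 + 120*a^2*u^3 + 148*a^2*u^2 - 100*a^2*u - 32*a^2 - 192*a*u^3 + 120*a*u^2 + 160*a*u - 192*u^2
(2) = 7*p^4 + 22*p^3 + 3*p^2 + 14*p + 2
(3) = -1.764*b^5 + 2.1511*b^4 - 6.6319*b^3 - 1.1814*b^2 - 0.2019*b - 4.1924
(4) = -4*w^2 - 7*w + 6
(5) = 9*o^4 + 63*o^3*r + 81*o^2*r^2 - 63*o*r^3 - 90*r^4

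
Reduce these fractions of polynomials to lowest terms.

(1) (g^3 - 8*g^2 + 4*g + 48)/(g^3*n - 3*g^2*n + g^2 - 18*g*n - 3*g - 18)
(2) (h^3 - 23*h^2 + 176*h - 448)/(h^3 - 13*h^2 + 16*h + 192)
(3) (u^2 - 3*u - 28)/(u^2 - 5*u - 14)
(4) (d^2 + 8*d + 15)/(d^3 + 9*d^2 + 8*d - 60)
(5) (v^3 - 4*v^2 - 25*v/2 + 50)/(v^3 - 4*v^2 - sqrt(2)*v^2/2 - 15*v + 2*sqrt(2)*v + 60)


(1) = (g^2 - 2*g - 8)/(g^2*n + 3*g*n + g + 3)
(2) = (h - 7)/(h + 3)
(3) = (u + 4)/(u + 2)
(4) = (d + 3)/(d^2 + 4*d - 12)
(5) = (4*v - 10*sqrt(2))/(4*v - 12*sqrt(2))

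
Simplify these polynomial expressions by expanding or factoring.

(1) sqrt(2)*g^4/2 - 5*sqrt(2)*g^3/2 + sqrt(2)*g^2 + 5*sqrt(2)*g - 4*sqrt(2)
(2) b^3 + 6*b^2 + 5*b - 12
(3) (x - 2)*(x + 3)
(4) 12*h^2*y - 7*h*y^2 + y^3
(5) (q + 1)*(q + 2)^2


(1) = (g - 4)*(g - 1)*(g - sqrt(2))*(sqrt(2)*g/2 + 1)
(2) = (b - 1)*(b + 3)*(b + 4)
(3) = x^2 + x - 6
(4) = y*(-4*h + y)*(-3*h + y)
(5) = q^3 + 5*q^2 + 8*q + 4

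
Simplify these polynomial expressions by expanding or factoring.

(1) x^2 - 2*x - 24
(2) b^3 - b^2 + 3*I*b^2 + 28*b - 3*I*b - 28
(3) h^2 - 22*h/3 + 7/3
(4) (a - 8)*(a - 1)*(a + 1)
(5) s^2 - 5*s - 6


(1) = (x - 6)*(x + 4)
(2) = (b - 1)*(b - 4*I)*(b + 7*I)
(3) = (h - 7)*(h - 1/3)
(4) = a^3 - 8*a^2 - a + 8
(5) = (s - 6)*(s + 1)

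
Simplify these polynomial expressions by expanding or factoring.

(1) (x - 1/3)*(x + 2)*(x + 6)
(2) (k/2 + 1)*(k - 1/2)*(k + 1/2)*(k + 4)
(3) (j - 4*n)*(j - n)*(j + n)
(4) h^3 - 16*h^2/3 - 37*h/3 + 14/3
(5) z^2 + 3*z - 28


(1) = x^3 + 23*x^2/3 + 28*x/3 - 4
(2) = k^4/2 + 3*k^3 + 31*k^2/8 - 3*k/4 - 1
(3) = j^3 - 4*j^2*n - j*n^2 + 4*n^3
(4) = (h - 7)*(h - 1/3)*(h + 2)
(5) = (z - 4)*(z + 7)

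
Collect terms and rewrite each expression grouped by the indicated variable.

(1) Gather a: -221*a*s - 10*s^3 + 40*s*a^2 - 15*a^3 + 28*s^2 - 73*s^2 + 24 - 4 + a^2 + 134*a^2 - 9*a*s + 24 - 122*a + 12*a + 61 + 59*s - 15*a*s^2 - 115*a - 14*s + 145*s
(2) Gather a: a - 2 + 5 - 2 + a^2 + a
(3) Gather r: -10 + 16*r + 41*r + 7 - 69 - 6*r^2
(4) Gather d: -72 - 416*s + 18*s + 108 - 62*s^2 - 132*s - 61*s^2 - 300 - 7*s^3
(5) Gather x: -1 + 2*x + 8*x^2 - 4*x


(1) = -15*a^3 + a^2*(40*s + 135) + a*(-15*s^2 - 230*s - 225) - 10*s^3 - 45*s^2 + 190*s + 105
(2) = a^2 + 2*a + 1
(3) = -6*r^2 + 57*r - 72
(4) = -7*s^3 - 123*s^2 - 530*s - 264
(5) = 8*x^2 - 2*x - 1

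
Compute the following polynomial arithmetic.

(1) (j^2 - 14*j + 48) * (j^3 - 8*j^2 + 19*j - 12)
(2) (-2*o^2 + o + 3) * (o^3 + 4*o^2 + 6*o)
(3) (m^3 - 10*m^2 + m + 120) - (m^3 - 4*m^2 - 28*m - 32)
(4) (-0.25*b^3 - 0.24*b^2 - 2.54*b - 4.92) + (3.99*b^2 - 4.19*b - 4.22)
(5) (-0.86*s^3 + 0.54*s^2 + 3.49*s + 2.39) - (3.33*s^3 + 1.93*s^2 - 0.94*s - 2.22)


(1) = j^5 - 22*j^4 + 179*j^3 - 662*j^2 + 1080*j - 576
(2) = -2*o^5 - 7*o^4 - 5*o^3 + 18*o^2 + 18*o
(3) = -6*m^2 + 29*m + 152
(4) = -0.25*b^3 + 3.75*b^2 - 6.73*b - 9.14
(5) = -4.19*s^3 - 1.39*s^2 + 4.43*s + 4.61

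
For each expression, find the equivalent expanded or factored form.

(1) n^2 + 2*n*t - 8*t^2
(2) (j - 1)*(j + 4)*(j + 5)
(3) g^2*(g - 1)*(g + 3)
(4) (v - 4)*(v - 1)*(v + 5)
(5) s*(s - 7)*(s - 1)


(1) = (n - 2*t)*(n + 4*t)
(2) = j^3 + 8*j^2 + 11*j - 20
(3) = g^4 + 2*g^3 - 3*g^2
(4) = v^3 - 21*v + 20
(5) = s^3 - 8*s^2 + 7*s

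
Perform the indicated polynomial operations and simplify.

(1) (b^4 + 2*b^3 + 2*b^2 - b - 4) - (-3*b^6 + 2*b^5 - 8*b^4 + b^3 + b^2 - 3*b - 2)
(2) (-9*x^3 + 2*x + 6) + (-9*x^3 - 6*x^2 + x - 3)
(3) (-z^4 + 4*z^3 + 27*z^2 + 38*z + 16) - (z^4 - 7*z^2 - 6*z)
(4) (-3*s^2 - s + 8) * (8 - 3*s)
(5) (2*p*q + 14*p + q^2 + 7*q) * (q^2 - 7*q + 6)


(1) = 3*b^6 - 2*b^5 + 9*b^4 + b^3 + b^2 + 2*b - 2
(2) = -18*x^3 - 6*x^2 + 3*x + 3
(3) = -2*z^4 + 4*z^3 + 34*z^2 + 44*z + 16
(4) = 9*s^3 - 21*s^2 - 32*s + 64
(5) = 2*p*q^3 - 86*p*q + 84*p + q^4 - 43*q^2 + 42*q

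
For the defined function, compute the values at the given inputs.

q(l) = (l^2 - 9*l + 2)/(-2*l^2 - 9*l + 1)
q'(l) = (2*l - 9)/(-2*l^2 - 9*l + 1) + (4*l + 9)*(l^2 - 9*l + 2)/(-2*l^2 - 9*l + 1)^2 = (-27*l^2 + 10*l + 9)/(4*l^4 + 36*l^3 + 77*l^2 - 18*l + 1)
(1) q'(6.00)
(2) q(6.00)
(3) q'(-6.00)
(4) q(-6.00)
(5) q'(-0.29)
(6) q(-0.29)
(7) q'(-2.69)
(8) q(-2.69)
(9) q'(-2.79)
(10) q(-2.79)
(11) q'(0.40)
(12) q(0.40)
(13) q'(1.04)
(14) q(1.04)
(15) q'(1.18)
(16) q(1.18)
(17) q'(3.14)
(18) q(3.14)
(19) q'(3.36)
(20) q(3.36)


(1) = -0.06
(2) = 0.13
(3) = -3.54
(4) = -5.41
(5) = 0.32
(6) = 1.36
(7) = -1.85
(8) = 3.11
(9) = -2.06
(10) = 3.31
(11) = 1.02
(12) = 0.49
(13) = -0.09
(14) = 0.60
(15) = -0.11
(16) = 0.58
(17) = -0.10
(18) = 0.35
(19) = -0.10
(20) = 0.33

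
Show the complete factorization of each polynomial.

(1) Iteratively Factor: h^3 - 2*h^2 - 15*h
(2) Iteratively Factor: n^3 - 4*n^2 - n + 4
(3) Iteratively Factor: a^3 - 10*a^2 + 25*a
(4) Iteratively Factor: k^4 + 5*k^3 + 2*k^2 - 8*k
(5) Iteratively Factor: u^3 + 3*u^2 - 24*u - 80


(1) = (h - 5)*(h^2 + 3*h) = (h - 5)*(h + 3)*(h)
(2) = (n - 1)*(n^2 - 3*n - 4) = (n - 4)*(n - 1)*(n + 1)
(3) = (a - 5)*(a^2 - 5*a) = a*(a - 5)*(a - 5)
(4) = (k - 1)*(k^3 + 6*k^2 + 8*k) = (k - 1)*(k + 4)*(k^2 + 2*k) = (k - 1)*(k + 2)*(k + 4)*(k)
(5) = (u + 4)*(u^2 - u - 20) = (u - 5)*(u + 4)*(u + 4)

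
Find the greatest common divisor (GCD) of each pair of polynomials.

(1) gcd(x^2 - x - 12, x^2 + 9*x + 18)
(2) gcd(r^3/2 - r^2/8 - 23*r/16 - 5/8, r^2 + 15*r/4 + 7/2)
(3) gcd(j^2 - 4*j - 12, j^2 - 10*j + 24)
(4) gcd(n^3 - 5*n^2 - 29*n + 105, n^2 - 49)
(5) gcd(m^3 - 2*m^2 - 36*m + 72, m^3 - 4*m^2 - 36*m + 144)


(1) = gcd((x - 4)*(x + 3), (x + 3)*(x + 6)) = x + 3
(2) = 1
(3) = j - 6
(4) = n - 7
(5) = gcd((m - 6)*(m - 2)*(m + 6), (m - 6)*(m - 4)*(m + 6)) = m^2 - 36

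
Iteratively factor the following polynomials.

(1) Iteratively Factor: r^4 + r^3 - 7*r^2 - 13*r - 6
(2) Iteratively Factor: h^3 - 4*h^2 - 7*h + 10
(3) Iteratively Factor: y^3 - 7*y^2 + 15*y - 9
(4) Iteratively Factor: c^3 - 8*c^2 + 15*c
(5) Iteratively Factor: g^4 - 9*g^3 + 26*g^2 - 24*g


(1) = (r - 3)*(r^3 + 4*r^2 + 5*r + 2) = (r - 3)*(r + 2)*(r^2 + 2*r + 1) = (r - 3)*(r + 1)*(r + 2)*(r + 1)
(2) = (h - 1)*(h^2 - 3*h - 10) = (h - 5)*(h - 1)*(h + 2)
(3) = (y - 3)*(y^2 - 4*y + 3) = (y - 3)*(y - 1)*(y - 3)
(4) = (c - 3)*(c^2 - 5*c) = (c - 5)*(c - 3)*(c)
(5) = (g - 4)*(g^3 - 5*g^2 + 6*g) = (g - 4)*(g - 2)*(g^2 - 3*g) = g*(g - 4)*(g - 2)*(g - 3)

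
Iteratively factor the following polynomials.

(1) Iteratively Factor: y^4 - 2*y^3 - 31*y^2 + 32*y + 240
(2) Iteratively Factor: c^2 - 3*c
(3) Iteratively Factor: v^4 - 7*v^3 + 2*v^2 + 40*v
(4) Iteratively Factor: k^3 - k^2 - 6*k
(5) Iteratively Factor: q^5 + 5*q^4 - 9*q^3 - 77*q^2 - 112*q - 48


(1) = (y - 4)*(y^3 + 2*y^2 - 23*y - 60) = (y - 4)*(y + 4)*(y^2 - 2*y - 15) = (y - 5)*(y - 4)*(y + 4)*(y + 3)
(2) = (c - 3)*(c)
(3) = (v - 4)*(v^3 - 3*v^2 - 10*v) = (v - 4)*(v + 2)*(v^2 - 5*v) = v*(v - 4)*(v + 2)*(v - 5)
(4) = (k + 2)*(k^2 - 3*k) = (k - 3)*(k + 2)*(k)
(5) = (q + 1)*(q^4 + 4*q^3 - 13*q^2 - 64*q - 48) = (q - 4)*(q + 1)*(q^3 + 8*q^2 + 19*q + 12) = (q - 4)*(q + 1)*(q + 4)*(q^2 + 4*q + 3) = (q - 4)*(q + 1)^2*(q + 4)*(q + 3)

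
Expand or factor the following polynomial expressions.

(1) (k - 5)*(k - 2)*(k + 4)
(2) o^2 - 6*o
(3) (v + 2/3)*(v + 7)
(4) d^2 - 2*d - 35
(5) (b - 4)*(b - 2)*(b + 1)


(1) = k^3 - 3*k^2 - 18*k + 40
(2) = o*(o - 6)
(3) = v^2 + 23*v/3 + 14/3
(4) = (d - 7)*(d + 5)
(5) = b^3 - 5*b^2 + 2*b + 8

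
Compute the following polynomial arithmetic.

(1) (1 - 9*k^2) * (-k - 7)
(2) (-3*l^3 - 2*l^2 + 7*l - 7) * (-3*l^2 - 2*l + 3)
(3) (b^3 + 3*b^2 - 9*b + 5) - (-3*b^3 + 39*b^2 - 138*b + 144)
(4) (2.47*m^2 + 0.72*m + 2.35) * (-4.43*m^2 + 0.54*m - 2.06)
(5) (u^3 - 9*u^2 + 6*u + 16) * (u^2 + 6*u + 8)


(1) = 9*k^3 + 63*k^2 - k - 7
(2) = 9*l^5 + 12*l^4 - 26*l^3 + l^2 + 35*l - 21
(3) = 4*b^3 - 36*b^2 + 129*b - 139
(4) = -10.9421*m^4 - 1.8558*m^3 - 15.1099*m^2 - 0.2142*m - 4.841
(5) = u^5 - 3*u^4 - 40*u^3 - 20*u^2 + 144*u + 128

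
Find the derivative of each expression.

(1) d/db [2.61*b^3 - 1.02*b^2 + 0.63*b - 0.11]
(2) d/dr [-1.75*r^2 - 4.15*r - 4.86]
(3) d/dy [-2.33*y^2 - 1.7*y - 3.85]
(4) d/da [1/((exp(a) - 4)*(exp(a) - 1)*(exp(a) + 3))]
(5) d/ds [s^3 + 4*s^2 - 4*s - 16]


(1) = 7.83*b^2 - 2.04*b + 0.63
(2) = -3.5*r - 4.15
(3) = -4.66*y - 1.7
(4) = -((exp(a) - 4)*(exp(a) - 1) + (exp(a) - 4)*(exp(a) + 3) + (exp(a) - 1)*(exp(a) + 3))/(4*(exp(a) - 4)^2*(exp(a) + 3)^2*sinh(a/2)^2)
(5) = 3*s^2 + 8*s - 4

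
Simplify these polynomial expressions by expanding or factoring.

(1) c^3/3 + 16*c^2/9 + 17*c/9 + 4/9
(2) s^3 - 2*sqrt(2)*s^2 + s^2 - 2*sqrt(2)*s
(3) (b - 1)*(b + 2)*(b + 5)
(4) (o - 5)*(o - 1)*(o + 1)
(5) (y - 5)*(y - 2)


(1) = (c/3 + 1/3)*(c + 1/3)*(c + 4)
(2) = s*(s + 1)*(s - 2*sqrt(2))
(3) = b^3 + 6*b^2 + 3*b - 10
(4) = o^3 - 5*o^2 - o + 5
(5) = y^2 - 7*y + 10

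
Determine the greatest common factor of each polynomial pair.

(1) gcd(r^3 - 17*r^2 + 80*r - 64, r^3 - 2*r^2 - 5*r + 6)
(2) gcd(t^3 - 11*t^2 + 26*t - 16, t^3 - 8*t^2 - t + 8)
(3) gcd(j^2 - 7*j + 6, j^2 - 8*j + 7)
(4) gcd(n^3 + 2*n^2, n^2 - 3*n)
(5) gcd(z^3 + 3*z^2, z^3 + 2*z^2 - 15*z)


(1) = gcd((r - 8)^2*(r - 1), (r - 3)*(r - 1)*(r + 2)) = r - 1
(2) = gcd((t - 8)*(t - 2)*(t - 1), (t - 8)*(t - 1)*(t + 1)) = t^2 - 9*t + 8
(3) = j - 1
(4) = n
(5) = z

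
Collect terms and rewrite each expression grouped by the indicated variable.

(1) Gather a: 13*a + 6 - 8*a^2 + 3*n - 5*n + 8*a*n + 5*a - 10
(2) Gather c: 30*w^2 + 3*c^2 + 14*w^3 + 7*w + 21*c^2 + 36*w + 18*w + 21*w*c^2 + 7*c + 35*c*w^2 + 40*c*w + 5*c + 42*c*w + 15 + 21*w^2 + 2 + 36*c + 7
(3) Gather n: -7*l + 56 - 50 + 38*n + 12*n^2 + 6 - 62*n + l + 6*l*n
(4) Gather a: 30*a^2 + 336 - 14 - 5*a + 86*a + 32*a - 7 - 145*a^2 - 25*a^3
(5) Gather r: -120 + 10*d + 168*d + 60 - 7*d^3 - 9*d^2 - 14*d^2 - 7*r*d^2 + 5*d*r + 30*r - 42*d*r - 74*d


(1) = -8*a^2 + a*(8*n + 18) - 2*n - 4
(2) = c^2*(21*w + 24) + c*(35*w^2 + 82*w + 48) + 14*w^3 + 51*w^2 + 61*w + 24
(3) = -6*l + 12*n^2 + n*(6*l - 24) + 12
(4) = -25*a^3 - 115*a^2 + 113*a + 315
(5) = -7*d^3 - 23*d^2 + 104*d + r*(-7*d^2 - 37*d + 30) - 60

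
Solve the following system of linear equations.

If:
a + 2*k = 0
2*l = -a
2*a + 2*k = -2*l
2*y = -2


Then:
a = -2*l
k = l
y = -1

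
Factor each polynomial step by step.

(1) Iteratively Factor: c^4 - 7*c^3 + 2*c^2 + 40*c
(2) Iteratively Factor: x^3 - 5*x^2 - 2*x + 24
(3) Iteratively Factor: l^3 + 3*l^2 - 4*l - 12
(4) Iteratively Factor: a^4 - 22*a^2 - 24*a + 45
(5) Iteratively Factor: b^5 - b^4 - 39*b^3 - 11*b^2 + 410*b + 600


(1) = (c + 2)*(c^3 - 9*c^2 + 20*c) = (c - 5)*(c + 2)*(c^2 - 4*c) = c*(c - 5)*(c + 2)*(c - 4)
(2) = (x - 3)*(x^2 - 2*x - 8) = (x - 4)*(x - 3)*(x + 2)
(3) = (l + 3)*(l^2 - 4) = (l + 2)*(l + 3)*(l - 2)
(4) = (a - 1)*(a^3 + a^2 - 21*a - 45) = (a - 1)*(a + 3)*(a^2 - 2*a - 15) = (a - 1)*(a + 3)^2*(a - 5)
(5) = (b + 3)*(b^4 - 4*b^3 - 27*b^2 + 70*b + 200) = (b - 5)*(b + 3)*(b^3 + b^2 - 22*b - 40) = (b - 5)^2*(b + 3)*(b^2 + 6*b + 8) = (b - 5)^2*(b + 2)*(b + 3)*(b + 4)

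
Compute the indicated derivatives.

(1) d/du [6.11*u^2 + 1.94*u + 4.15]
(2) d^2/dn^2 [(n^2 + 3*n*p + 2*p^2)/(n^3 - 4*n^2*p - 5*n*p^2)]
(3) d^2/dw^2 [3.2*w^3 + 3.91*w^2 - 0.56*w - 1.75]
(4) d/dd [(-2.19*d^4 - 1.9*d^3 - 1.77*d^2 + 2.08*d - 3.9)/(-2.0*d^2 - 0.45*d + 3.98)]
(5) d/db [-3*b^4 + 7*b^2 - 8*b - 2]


(1) = 12.22*u + 1.94
(2) = 2*(-n^3 - 6*n^2*p + 30*n*p^2 - 50*p^3)/(n^3*(-n^3 + 15*n^2*p - 75*n*p^2 + 125*p^3))
(3) = 19.2*w + 7.82
(4) = (8.76*d^5 + 6.7565*d^4 - 33.1548*d^3 - 17.7295*d^2 - 29.6892*d + 6.5234)/(4.0*d^4 + 1.8*d^3 - 15.7175*d^2 - 3.582*d + 15.8404)
(5) = -12*b^3 + 14*b - 8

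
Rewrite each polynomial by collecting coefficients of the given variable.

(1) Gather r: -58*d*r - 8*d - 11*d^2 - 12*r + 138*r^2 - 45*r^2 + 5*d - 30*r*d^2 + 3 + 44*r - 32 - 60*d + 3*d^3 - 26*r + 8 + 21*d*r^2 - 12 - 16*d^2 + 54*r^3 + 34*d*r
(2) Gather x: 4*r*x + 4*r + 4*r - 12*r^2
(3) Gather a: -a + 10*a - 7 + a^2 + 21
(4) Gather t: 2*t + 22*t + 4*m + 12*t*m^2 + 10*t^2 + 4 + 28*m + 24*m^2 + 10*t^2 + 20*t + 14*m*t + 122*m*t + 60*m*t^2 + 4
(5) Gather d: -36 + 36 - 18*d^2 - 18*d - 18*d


(1) = 3*d^3 - 27*d^2 - 63*d + 54*r^3 + r^2*(21*d + 93) + r*(-30*d^2 - 24*d + 6) - 33
(2) = -12*r^2 + 4*r*x + 8*r
(3) = a^2 + 9*a + 14
(4) = 24*m^2 + 32*m + t^2*(60*m + 20) + t*(12*m^2 + 136*m + 44) + 8
(5) = -18*d^2 - 36*d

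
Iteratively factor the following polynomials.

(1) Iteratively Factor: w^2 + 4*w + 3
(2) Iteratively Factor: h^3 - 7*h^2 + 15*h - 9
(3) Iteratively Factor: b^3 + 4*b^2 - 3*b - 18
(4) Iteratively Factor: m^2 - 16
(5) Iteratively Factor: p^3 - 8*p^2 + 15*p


(1) = (w + 1)*(w + 3)
(2) = (h - 3)*(h^2 - 4*h + 3) = (h - 3)*(h - 1)*(h - 3)
(3) = (b - 2)*(b^2 + 6*b + 9) = (b - 2)*(b + 3)*(b + 3)
(4) = (m - 4)*(m + 4)
(5) = (p)*(p^2 - 8*p + 15) = p*(p - 3)*(p - 5)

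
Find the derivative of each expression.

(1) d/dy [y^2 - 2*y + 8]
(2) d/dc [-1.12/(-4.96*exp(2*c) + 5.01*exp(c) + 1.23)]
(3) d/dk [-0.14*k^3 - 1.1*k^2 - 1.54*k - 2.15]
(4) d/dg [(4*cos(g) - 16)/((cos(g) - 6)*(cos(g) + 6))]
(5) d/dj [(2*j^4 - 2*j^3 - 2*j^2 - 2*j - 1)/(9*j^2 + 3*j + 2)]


(1) = 2*y - 2
(2) = (5.6112 - 11.1104*exp(c))*exp(c)/(-4.96*exp(2*c) + 5.01*exp(c) + 1.23)^2
(3) = -0.42*k^2 - 2.2*k - 1.54
(4) = 4*(cos(g)^2 - 8*cos(g) + 36)*sin(g)/((cos(g) - 6)^2*(cos(g) + 6)^2)
(5) = (36*j^5 + 4*j^3 + 10*j - 1)/(81*j^4 + 54*j^3 + 45*j^2 + 12*j + 4)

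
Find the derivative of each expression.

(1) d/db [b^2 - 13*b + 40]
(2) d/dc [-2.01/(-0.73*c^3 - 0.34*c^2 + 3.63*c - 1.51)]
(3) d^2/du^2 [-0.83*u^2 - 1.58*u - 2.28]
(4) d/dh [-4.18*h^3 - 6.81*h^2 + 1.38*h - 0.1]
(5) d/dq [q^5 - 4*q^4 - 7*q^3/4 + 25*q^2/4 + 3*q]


(1) = 2*b - 13
(2) = (-4.4019*c^2 - 1.3668*c + 7.2963)/(0.73*c^3 + 0.34*c^2 - 3.63*c + 1.51)^2
(3) = -1.66000000000000
(4) = -12.54*h^2 - 13.62*h + 1.38
(5) = 5*q^4 - 16*q^3 - 21*q^2/4 + 25*q/2 + 3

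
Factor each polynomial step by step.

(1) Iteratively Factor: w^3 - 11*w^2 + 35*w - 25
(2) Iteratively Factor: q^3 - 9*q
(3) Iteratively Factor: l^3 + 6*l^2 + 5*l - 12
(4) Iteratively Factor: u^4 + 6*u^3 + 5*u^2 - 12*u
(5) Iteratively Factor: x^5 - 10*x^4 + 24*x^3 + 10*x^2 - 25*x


(1) = (w - 1)*(w^2 - 10*w + 25) = (w - 5)*(w - 1)*(w - 5)
(2) = (q)*(q^2 - 9) = q*(q + 3)*(q - 3)
(3) = (l + 3)*(l^2 + 3*l - 4) = (l + 3)*(l + 4)*(l - 1)
(4) = (u - 1)*(u^3 + 7*u^2 + 12*u) = u*(u - 1)*(u^2 + 7*u + 12) = u*(u - 1)*(u + 3)*(u + 4)
(5) = (x + 1)*(x^4 - 11*x^3 + 35*x^2 - 25*x) = (x - 5)*(x + 1)*(x^3 - 6*x^2 + 5*x) = (x - 5)*(x - 1)*(x + 1)*(x^2 - 5*x) = x*(x - 5)*(x - 1)*(x + 1)*(x - 5)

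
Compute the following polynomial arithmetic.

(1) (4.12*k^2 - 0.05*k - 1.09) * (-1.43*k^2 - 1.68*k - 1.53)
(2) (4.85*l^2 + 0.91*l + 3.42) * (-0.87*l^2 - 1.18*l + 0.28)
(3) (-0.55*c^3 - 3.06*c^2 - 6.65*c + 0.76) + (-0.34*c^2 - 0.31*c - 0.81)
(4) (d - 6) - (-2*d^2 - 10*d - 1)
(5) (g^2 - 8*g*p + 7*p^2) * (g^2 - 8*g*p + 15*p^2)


(1) = -5.8916*k^4 - 6.8501*k^3 - 4.6609*k^2 + 1.9077*k + 1.6677
(2) = -4.2195*l^4 - 6.5147*l^3 - 2.6912*l^2 - 3.7808*l + 0.9576
(3) = -0.55*c^3 - 3.4*c^2 - 6.96*c - 0.05
(4) = 2*d^2 + 11*d - 5
(5) = g^4 - 16*g^3*p + 86*g^2*p^2 - 176*g*p^3 + 105*p^4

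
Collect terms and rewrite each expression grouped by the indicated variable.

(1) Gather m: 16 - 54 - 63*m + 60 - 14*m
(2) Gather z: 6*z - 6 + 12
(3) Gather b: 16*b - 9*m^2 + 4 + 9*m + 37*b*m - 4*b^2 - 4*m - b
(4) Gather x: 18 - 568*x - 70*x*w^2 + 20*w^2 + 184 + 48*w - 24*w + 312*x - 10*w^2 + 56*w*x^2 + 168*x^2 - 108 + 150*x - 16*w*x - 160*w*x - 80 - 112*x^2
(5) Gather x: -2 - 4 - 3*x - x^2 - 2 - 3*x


(1) = 22 - 77*m
(2) = 6*z + 6
(3) = -4*b^2 + b*(37*m + 15) - 9*m^2 + 5*m + 4
(4) = 10*w^2 + 24*w + x^2*(56*w + 56) + x*(-70*w^2 - 176*w - 106) + 14
(5) = -x^2 - 6*x - 8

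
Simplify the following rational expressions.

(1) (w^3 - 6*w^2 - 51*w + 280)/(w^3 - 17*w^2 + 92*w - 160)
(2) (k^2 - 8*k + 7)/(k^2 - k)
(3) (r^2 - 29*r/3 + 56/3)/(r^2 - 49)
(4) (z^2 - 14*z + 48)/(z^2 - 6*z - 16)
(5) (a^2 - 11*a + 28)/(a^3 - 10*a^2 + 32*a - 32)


(1) = (w + 7)/(w - 4)
(2) = (k - 7)/k
(3) = (3*r - 8)/(3*r + 21)
(4) = (z - 6)/(z + 2)
(5) = (a - 7)/(a^2 - 6*a + 8)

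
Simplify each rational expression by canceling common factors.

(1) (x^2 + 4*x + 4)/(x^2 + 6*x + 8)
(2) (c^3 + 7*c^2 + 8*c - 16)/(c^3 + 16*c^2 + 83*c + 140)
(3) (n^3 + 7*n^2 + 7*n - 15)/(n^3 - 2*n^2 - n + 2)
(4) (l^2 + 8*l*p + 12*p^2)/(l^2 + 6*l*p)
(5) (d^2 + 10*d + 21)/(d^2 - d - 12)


(1) = (x + 2)/(x + 4)
(2) = (c^2 + 3*c - 4)/(c^2 + 12*c + 35)
(3) = (n^2 + 8*n + 15)/(n^2 - n - 2)
(4) = (l + 2*p)/l
(5) = (d + 7)/(d - 4)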